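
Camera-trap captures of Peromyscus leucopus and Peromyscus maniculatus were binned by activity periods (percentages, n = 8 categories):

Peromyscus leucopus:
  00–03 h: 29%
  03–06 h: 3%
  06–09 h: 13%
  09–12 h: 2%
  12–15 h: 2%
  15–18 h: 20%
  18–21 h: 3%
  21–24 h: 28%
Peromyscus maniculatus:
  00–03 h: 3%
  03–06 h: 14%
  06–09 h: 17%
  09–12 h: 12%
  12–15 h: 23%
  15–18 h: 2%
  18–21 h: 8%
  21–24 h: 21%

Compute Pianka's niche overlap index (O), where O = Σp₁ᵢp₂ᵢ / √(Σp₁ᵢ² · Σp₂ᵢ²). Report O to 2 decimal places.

Convert percentages to proportions (divide by 100).
Σ p₁ᵢp₂ᵢ = 0.0087 + 0.0042 + 0.0221 + 0.0024 + 0.0046 + 0.0040 + 0.0024 + 0.0588 = 0.1072
Σp_1ᵢ² = 0.29² + 0.03² + 0.13² + 0.02² + 0.02² + 0.20² + 0.03² + 0.28² = 0.0841 + 0.0009 + 0.0169 + 0.0004 + 0.0004 + 0.0400 + 0.0009 + 0.0784 = 0.2220
Σp_2ᵢ² = 0.03² + 0.14² + 0.17² + 0.12² + 0.23² + 0.02² + 0.08² + 0.21² = 0.0009 + 0.0196 + 0.0289 + 0.0144 + 0.0529 + 0.0004 + 0.0064 + 0.0441 = 0.1676
O = 0.1072 / √(0.2220 × 0.1676) = 0.1072 / 0.19289 = 0.5558

0.56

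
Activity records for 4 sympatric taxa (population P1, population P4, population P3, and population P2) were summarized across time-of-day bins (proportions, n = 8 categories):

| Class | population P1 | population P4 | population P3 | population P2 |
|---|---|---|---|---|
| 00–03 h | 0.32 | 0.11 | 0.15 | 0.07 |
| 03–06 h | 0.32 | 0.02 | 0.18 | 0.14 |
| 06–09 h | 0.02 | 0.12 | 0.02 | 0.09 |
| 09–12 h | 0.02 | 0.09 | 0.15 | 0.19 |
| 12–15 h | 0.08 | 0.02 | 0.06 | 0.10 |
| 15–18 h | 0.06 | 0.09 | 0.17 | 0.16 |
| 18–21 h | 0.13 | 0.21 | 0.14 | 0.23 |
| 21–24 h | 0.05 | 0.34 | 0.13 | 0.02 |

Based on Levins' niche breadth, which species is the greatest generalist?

population P3

Σp_P1ᵢ² = 0.32² + 0.32² + 0.02² + 0.02² + 0.08² + 0.06² + 0.13² + 0.05² = 0.1024 + 0.1024 + 0.0004 + 0.0004 + 0.0064 + 0.0036 + 0.0169 + 0.0025 = 0.2350
B_P1 = 1 / 0.2350 = 4.2553
Σp_P4ᵢ² = 0.11² + 0.02² + 0.12² + 0.09² + 0.02² + 0.09² + 0.21² + 0.34² = 0.0121 + 0.0004 + 0.0144 + 0.0081 + 0.0004 + 0.0081 + 0.0441 + 0.1156 = 0.2032
B_P4 = 1 / 0.2032 = 4.9213
Σp_P3ᵢ² = 0.15² + 0.18² + 0.02² + 0.15² + 0.06² + 0.17² + 0.14² + 0.13² = 0.0225 + 0.0324 + 0.0004 + 0.0225 + 0.0036 + 0.0289 + 0.0196 + 0.0169 = 0.1468
B_P3 = 1 / 0.1468 = 6.8120
Σp_P2ᵢ² = 0.07² + 0.14² + 0.09² + 0.19² + 0.10² + 0.16² + 0.23² + 0.02² = 0.0049 + 0.0196 + 0.0081 + 0.0361 + 0.0100 + 0.0256 + 0.0529 + 0.0004 = 0.1576
B_P2 = 1 / 0.1576 = 6.3452
Highest B → broadest niche (most generalist): population P3 (B = 6.81).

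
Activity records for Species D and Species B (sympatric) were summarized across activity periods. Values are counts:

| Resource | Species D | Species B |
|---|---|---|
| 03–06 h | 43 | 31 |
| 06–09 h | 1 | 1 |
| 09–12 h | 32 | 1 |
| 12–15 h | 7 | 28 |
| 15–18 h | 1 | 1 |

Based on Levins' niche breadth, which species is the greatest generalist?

Species D

Proportions for Species D (n=84): 43/84=0.5119, 1/84=0.0119, 32/84=0.3810, 7/84=0.0833, 1/84=0.0119
Proportions for Species B (n=62): 31/62=0.5000, 1/62=0.0161, 1/62=0.0161, 28/62=0.4516, 1/62=0.0161
Σp_Dᵢ² = 0.5119² + 0.0119² + 0.3810² + 0.0833² + 0.0119² = 0.262042 + 0.000142 + 0.145161 + 0.006939 + 0.000142 = 0.414426
B_D = 1 / 0.414426 = 2.4130
Σp_Bᵢ² = 0.5000² + 0.0161² + 0.0161² + 0.4516² + 0.0161² = 0.250000 + 0.000259 + 0.000259 + 0.203943 + 0.000259 = 0.454720
B_B = 1 / 0.454720 = 2.1992
Highest B → broadest niche (most generalist): Species D (B = 2.41).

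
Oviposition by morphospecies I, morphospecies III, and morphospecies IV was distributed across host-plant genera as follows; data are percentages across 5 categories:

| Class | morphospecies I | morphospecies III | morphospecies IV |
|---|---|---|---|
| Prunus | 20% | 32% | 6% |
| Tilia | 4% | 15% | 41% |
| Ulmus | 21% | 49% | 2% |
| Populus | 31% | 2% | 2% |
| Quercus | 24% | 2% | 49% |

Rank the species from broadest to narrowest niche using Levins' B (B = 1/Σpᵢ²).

morphospecies I > morphospecies III > morphospecies IV

Convert percentages to proportions (divide by 100).
Σp_Iᵢ² = 0.20² + 0.04² + 0.21² + 0.31² + 0.24² = 0.0400 + 0.0016 + 0.0441 + 0.0961 + 0.0576 = 0.2394
B_I = 1 / 0.2394 = 4.1771
Σp_IIIᵢ² = 0.32² + 0.15² + 0.49² + 0.02² + 0.02² = 0.1024 + 0.0225 + 0.2401 + 0.0004 + 0.0004 = 0.3658
B_III = 1 / 0.3658 = 2.7337
Σp_IVᵢ² = 0.06² + 0.41² + 0.02² + 0.02² + 0.49² = 0.0036 + 0.1681 + 0.0004 + 0.0004 + 0.2401 = 0.4126
B_IV = 1 / 0.4126 = 2.4237
Ranking by B (broadest → narrowest): morphospecies I (4.18) > morphospecies III (2.73) > morphospecies IV (2.42)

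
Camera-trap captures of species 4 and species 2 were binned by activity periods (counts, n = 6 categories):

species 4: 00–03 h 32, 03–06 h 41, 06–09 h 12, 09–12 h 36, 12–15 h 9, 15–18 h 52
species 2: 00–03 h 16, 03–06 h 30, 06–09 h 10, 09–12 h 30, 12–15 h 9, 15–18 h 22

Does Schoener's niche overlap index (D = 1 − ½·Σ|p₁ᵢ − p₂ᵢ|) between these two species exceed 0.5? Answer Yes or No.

Proportions for species 4 (n=182): 32/182=0.1758, 41/182=0.2253, 12/182=0.0659, 36/182=0.1978, 9/182=0.0495, 52/182=0.2857
Proportions for species 2 (n=117): 16/117=0.1368, 30/117=0.2564, 10/117=0.0855, 30/117=0.2564, 9/117=0.0769, 22/117=0.1880
Σ|p₁ᵢ − p₂ᵢ| = 0.0390 + 0.0311 + 0.0196 + 0.0586 + 0.0274 + 0.0977 = 0.2734
D = 1 − ½ × 0.2734 = 1 − 0.13670 = 0.86330
D = 0.86330 > 0.5 → Yes.

Yes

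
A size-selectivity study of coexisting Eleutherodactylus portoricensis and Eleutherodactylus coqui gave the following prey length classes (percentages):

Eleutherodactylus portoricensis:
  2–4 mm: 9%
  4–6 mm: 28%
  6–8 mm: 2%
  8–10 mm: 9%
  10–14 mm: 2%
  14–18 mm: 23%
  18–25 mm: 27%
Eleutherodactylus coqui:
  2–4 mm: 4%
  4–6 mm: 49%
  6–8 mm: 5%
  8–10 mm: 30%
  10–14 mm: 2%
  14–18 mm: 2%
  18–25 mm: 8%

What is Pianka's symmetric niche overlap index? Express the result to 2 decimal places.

0.71

Convert percentages to proportions (divide by 100).
Σ p₁ᵢp₂ᵢ = 0.0036 + 0.1372 + 0.0010 + 0.0270 + 0.0004 + 0.0046 + 0.0216 = 0.1954
Σp_1ᵢ² = 0.09² + 0.28² + 0.02² + 0.09² + 0.02² + 0.23² + 0.27² = 0.0081 + 0.0784 + 0.0004 + 0.0081 + 0.0004 + 0.0529 + 0.0729 = 0.2212
Σp_2ᵢ² = 0.04² + 0.49² + 0.05² + 0.30² + 0.02² + 0.02² + 0.08² = 0.0016 + 0.2401 + 0.0025 + 0.0900 + 0.0004 + 0.0004 + 0.0064 = 0.3414
O = 0.1954 / √(0.2212 × 0.3414) = 0.1954 / 0.27480 = 0.7111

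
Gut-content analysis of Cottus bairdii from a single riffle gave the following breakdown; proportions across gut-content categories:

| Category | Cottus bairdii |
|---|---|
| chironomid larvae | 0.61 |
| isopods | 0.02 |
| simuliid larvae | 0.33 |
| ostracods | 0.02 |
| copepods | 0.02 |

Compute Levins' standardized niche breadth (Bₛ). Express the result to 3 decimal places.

Σpᵢ² = 0.61² + 0.02² + 0.33² + 0.02² + 0.02² = 0.3721 + 0.0004 + 0.1089 + 0.0004 + 0.0004 = 0.4822
B = 1 / 0.4822 = 2.07383
Bₛ = (B − 1)/(n − 1) = (2.07383 − 1)/(5 − 1) = 1.07383/4 = 0.26846

0.268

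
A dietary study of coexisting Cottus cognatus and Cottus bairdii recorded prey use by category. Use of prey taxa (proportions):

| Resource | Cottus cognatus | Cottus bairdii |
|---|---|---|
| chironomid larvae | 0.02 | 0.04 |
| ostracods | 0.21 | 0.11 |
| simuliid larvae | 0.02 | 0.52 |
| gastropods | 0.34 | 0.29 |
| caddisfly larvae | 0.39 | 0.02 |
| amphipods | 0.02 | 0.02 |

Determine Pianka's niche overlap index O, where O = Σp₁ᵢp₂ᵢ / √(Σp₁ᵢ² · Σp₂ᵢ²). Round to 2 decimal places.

Σ p₁ᵢp₂ᵢ = 0.0008 + 0.0231 + 0.0104 + 0.0986 + 0.0078 + 0.0004 = 0.1411
Σp_1ᵢ² = 0.02² + 0.21² + 0.02² + 0.34² + 0.39² + 0.02² = 0.0004 + 0.0441 + 0.0004 + 0.1156 + 0.1521 + 0.0004 = 0.3130
Σp_2ᵢ² = 0.04² + 0.11² + 0.52² + 0.29² + 0.02² + 0.02² = 0.0016 + 0.0121 + 0.2704 + 0.0841 + 0.0004 + 0.0004 = 0.3690
O = 0.1411 / √(0.3130 × 0.3690) = 0.1411 / 0.33985 = 0.4152

0.42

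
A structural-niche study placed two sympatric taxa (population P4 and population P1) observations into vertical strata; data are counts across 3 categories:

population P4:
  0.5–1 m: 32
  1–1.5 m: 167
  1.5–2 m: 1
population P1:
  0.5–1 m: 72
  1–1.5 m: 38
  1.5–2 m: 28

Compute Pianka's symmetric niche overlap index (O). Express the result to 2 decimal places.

0.59

Proportions for population P4 (n=200): 32/200=0.1600, 167/200=0.8350, 1/200=0.0050
Proportions for population P1 (n=138): 72/138=0.5217, 38/138=0.2754, 28/138=0.2029
Σ p₁ᵢp₂ᵢ = 0.083472 + 0.229959 + 0.001015 = 0.314446
Σp_1ᵢ² = 0.1600² + 0.8350² + 0.0050² = 0.025600 + 0.697225 + 0.000025 = 0.722850
Σp_2ᵢ² = 0.5217² + 0.2754² + 0.2029² = 0.272171 + 0.075845 + 0.041168 = 0.389184
O = 0.314446 / √(0.722850 × 0.389184) = 0.314446 / 0.5303976 = 0.5928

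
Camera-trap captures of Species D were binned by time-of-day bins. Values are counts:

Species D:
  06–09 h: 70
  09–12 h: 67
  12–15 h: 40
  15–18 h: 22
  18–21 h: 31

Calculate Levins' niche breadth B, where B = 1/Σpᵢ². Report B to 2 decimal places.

Proportions for Species D (n=230): 70/230=0.3043, 67/230=0.2913, 40/230=0.1739, 22/230=0.0957, 31/230=0.1348
Σpᵢ² = 0.3043² + 0.2913² + 0.1739² + 0.0957² + 0.1348² = 0.092598 + 0.084856 + 0.030241 + 0.009158 + 0.018171 = 0.235024
B = 1 / 0.235024 = 4.2549

4.25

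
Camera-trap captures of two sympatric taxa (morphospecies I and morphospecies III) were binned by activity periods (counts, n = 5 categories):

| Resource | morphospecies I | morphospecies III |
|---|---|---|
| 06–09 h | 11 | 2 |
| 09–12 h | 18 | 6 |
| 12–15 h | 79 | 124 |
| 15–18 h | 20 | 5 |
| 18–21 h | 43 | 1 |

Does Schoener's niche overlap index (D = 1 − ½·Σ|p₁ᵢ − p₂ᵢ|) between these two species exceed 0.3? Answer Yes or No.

Yes

Proportions for morphospecies I (n=171): 11/171=0.0643, 18/171=0.1053, 79/171=0.4620, 20/171=0.1170, 43/171=0.2515
Proportions for morphospecies III (n=138): 2/138=0.0145, 6/138=0.0435, 124/138=0.8986, 5/138=0.0362, 1/138=0.0072
Σ|p₁ᵢ − p₂ᵢ| = 0.0498 + 0.0618 + 0.4366 + 0.0808 + 0.2443 = 0.8733
D = 1 − ½ × 0.8733 = 1 − 0.43665 = 0.56335
D = 0.56335 > 0.3 → Yes.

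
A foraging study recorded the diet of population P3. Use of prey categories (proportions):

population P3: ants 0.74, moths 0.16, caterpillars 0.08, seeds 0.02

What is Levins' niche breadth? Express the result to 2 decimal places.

Σpᵢ² = 0.74² + 0.16² + 0.08² + 0.02² = 0.5476 + 0.0256 + 0.0064 + 0.0004 = 0.5800
B = 1 / 0.5800 = 1.7241

1.72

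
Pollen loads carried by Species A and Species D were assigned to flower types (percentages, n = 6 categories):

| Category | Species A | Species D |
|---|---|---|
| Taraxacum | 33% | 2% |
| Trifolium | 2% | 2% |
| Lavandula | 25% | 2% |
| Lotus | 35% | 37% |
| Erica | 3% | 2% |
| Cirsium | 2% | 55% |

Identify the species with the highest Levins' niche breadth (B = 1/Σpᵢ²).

Convert percentages to proportions (divide by 100).
Σp_Aᵢ² = 0.33² + 0.02² + 0.25² + 0.35² + 0.03² + 0.02² = 0.1089 + 0.0004 + 0.0625 + 0.1225 + 0.0009 + 0.0004 = 0.2956
B_A = 1 / 0.2956 = 3.3829
Σp_Dᵢ² = 0.02² + 0.02² + 0.02² + 0.37² + 0.02² + 0.55² = 0.0004 + 0.0004 + 0.0004 + 0.1369 + 0.0004 + 0.3025 = 0.4410
B_D = 1 / 0.4410 = 2.2676
Highest B → broadest niche (most generalist): Species A (B = 3.38).

Species A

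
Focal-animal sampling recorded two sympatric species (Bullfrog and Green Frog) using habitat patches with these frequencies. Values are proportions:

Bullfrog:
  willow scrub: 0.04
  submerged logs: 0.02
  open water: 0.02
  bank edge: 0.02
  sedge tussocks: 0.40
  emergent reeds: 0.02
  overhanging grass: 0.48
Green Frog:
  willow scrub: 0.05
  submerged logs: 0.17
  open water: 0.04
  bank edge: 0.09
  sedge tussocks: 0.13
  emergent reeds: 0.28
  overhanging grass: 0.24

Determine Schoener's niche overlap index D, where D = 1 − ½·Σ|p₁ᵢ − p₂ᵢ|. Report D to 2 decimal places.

0.49

Σ|p₁ᵢ − p₂ᵢ| = 0.01 + 0.15 + 0.02 + 0.07 + 0.27 + 0.26 + 0.24 = 1.02
D = 1 − ½ × 1.02 = 1 − 0.510 = 0.4900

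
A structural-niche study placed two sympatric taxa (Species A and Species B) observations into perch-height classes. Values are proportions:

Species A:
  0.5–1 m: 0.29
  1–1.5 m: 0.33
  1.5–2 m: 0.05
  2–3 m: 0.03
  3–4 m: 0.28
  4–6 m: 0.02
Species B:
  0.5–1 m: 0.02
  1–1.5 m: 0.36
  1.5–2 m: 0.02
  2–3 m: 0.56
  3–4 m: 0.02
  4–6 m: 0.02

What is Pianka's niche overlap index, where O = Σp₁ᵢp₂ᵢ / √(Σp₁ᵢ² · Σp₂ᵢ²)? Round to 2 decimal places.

0.42

Σ p₁ᵢp₂ᵢ = 0.0058 + 0.1188 + 0.0010 + 0.0168 + 0.0056 + 0.0004 = 0.1484
Σp_1ᵢ² = 0.29² + 0.33² + 0.05² + 0.03² + 0.28² + 0.02² = 0.0841 + 0.1089 + 0.0025 + 0.0009 + 0.0784 + 0.0004 = 0.2752
Σp_2ᵢ² = 0.02² + 0.36² + 0.02² + 0.56² + 0.02² + 0.02² = 0.0004 + 0.1296 + 0.0004 + 0.3136 + 0.0004 + 0.0004 = 0.4448
O = 0.1484 / √(0.2752 × 0.4448) = 0.1484 / 0.34987 = 0.4242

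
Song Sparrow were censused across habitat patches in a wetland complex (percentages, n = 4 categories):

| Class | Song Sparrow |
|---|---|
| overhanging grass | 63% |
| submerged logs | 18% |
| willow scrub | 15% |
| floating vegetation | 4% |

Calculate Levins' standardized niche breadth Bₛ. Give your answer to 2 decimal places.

0.40

Convert percentages to proportions (divide by 100).
Σpᵢ² = 0.63² + 0.18² + 0.15² + 0.04² = 0.3969 + 0.0324 + 0.0225 + 0.0016 = 0.4534
B = 1 / 0.4534 = 2.2056
Bₛ = (B − 1)/(n − 1) = (2.2056 − 1)/(4 − 1) = 1.2056/3 = 0.4019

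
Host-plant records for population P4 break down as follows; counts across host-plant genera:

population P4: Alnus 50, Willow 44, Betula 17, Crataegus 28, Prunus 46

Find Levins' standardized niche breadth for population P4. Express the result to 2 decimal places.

0.87

Proportions for population P4 (n=185): 50/185=0.2703, 44/185=0.2378, 17/185=0.0919, 28/185=0.1514, 46/185=0.2486
Σpᵢ² = 0.2703² + 0.2378² + 0.0919² + 0.1514² + 0.2486² = 0.073062 + 0.056549 + 0.008446 + 0.022922 + 0.061802 = 0.222781
B = 1 / 0.222781 = 4.4887
Bₛ = (B − 1)/(n − 1) = (4.4887 − 1)/(5 − 1) = 3.4887/4 = 0.8722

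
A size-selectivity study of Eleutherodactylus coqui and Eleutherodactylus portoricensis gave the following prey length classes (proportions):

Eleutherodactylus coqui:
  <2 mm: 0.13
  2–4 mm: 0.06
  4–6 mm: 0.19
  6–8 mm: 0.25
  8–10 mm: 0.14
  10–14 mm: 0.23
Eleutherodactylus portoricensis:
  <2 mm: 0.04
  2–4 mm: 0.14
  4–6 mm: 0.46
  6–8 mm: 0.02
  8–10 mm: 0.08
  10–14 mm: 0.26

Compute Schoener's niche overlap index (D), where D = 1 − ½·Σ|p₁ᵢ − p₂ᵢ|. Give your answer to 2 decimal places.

Σ|p₁ᵢ − p₂ᵢ| = 0.09 + 0.08 + 0.27 + 0.23 + 0.06 + 0.03 = 0.76
D = 1 − ½ × 0.76 = 1 − 0.380 = 0.6200

0.62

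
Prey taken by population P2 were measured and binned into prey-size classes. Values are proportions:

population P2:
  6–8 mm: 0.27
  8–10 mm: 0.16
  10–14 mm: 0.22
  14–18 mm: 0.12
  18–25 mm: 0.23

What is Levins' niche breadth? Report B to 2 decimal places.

Σpᵢ² = 0.27² + 0.16² + 0.22² + 0.12² + 0.23² = 0.0729 + 0.0256 + 0.0484 + 0.0144 + 0.0529 = 0.2142
B = 1 / 0.2142 = 4.6685

4.67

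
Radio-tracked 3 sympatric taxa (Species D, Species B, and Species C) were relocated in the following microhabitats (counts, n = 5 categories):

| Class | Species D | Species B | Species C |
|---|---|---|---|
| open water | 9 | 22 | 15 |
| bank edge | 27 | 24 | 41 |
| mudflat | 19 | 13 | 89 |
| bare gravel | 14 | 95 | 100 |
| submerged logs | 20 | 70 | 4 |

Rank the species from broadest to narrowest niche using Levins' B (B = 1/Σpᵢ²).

Proportions for Species D (n=89): 9/89=0.1011, 27/89=0.3034, 19/89=0.2135, 14/89=0.1573, 20/89=0.2247
Proportions for Species B (n=224): 22/224=0.0982, 24/224=0.1071, 13/224=0.0580, 95/224=0.4241, 70/224=0.3125
Proportions for Species C (n=249): 15/249=0.0602, 41/249=0.1647, 89/249=0.3574, 100/249=0.4016, 4/249=0.0161
Σp_Dᵢ² = 0.1011² + 0.3034² + 0.2135² + 0.1573² + 0.2247² = 0.010221 + 0.092052 + 0.045582 + 0.024743 + 0.050490 = 0.223088
B_D = 1 / 0.223088 = 4.4825
Σp_Bᵢ² = 0.0982² + 0.1071² + 0.0580² + 0.4241² + 0.3125² = 0.009643 + 0.011470 + 0.003364 + 0.179861 + 0.097656 = 0.301994
B_B = 1 / 0.301994 = 3.3113
Σp_Cᵢ² = 0.0602² + 0.1647² + 0.3574² + 0.4016² + 0.0161² = 0.003624 + 0.027126 + 0.127735 + 0.161283 + 0.000259 = 0.320027
B_C = 1 / 0.320027 = 3.1247
Ranking by B (broadest → narrowest): Species D (4.48) > Species B (3.31) > Species C (3.12)

Species D > Species B > Species C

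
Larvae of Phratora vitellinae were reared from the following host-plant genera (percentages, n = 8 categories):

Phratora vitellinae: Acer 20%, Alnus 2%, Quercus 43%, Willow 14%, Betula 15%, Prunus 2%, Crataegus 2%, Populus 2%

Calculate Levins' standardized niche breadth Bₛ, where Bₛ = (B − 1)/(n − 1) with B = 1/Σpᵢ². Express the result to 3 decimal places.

0.389

Convert percentages to proportions (divide by 100).
Σpᵢ² = 0.20² + 0.02² + 0.43² + 0.14² + 0.15² + 0.02² + 0.02² + 0.02² = 0.0400 + 0.0004 + 0.1849 + 0.0196 + 0.0225 + 0.0004 + 0.0004 + 0.0004 = 0.2686
B = 1 / 0.2686 = 3.72301
Bₛ = (B − 1)/(n − 1) = (3.72301 − 1)/(8 − 1) = 2.72301/7 = 0.38900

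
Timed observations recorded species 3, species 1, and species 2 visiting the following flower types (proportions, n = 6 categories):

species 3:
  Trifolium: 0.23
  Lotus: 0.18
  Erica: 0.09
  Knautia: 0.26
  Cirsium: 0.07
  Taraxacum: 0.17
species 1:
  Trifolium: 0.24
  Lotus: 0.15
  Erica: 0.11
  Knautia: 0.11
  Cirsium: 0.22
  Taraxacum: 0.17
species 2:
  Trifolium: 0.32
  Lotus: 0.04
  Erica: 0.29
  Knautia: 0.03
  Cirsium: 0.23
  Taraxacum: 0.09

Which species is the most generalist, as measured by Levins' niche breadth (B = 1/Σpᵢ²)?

Σp_3ᵢ² = 0.23² + 0.18² + 0.09² + 0.26² + 0.07² + 0.17² = 0.0529 + 0.0324 + 0.0081 + 0.0676 + 0.0049 + 0.0289 = 0.1948
B_3 = 1 / 0.1948 = 5.1335
Σp_1ᵢ² = 0.24² + 0.15² + 0.11² + 0.11² + 0.22² + 0.17² = 0.0576 + 0.0225 + 0.0121 + 0.0121 + 0.0484 + 0.0289 = 0.1816
B_1 = 1 / 0.1816 = 5.5066
Σp_2ᵢ² = 0.32² + 0.04² + 0.29² + 0.03² + 0.23² + 0.09² = 0.1024 + 0.0016 + 0.0841 + 0.0009 + 0.0529 + 0.0081 = 0.2500
B_2 = 1 / 0.2500 = 4.0000
Highest B → broadest niche (most generalist): species 1 (B = 5.51).

species 1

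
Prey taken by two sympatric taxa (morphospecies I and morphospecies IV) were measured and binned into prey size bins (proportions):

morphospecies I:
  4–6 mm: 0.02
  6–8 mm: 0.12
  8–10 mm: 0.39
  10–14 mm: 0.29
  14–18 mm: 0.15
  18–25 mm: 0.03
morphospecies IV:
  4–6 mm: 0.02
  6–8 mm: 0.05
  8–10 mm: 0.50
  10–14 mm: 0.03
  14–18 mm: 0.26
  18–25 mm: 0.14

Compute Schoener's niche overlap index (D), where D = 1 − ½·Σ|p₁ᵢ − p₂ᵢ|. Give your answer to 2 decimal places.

Σ|p₁ᵢ − p₂ᵢ| = 0.00 + 0.07 + 0.11 + 0.26 + 0.11 + 0.11 = 0.66
D = 1 − ½ × 0.66 = 1 − 0.330 = 0.6700

0.67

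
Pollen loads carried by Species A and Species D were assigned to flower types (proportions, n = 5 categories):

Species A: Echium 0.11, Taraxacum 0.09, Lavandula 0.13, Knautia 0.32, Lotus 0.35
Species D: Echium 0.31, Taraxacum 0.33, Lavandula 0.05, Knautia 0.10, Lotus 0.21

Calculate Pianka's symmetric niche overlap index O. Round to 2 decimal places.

Σ p₁ᵢp₂ᵢ = 0.0341 + 0.0297 + 0.0065 + 0.0320 + 0.0735 = 0.1758
Σp_1ᵢ² = 0.11² + 0.09² + 0.13² + 0.32² + 0.35² = 0.0121 + 0.0081 + 0.0169 + 0.1024 + 0.1225 = 0.2620
Σp_2ᵢ² = 0.31² + 0.33² + 0.05² + 0.10² + 0.21² = 0.0961 + 0.1089 + 0.0025 + 0.0100 + 0.0441 = 0.2616
O = 0.1758 / √(0.2620 × 0.2616) = 0.1758 / 0.26180 = 0.6715

0.67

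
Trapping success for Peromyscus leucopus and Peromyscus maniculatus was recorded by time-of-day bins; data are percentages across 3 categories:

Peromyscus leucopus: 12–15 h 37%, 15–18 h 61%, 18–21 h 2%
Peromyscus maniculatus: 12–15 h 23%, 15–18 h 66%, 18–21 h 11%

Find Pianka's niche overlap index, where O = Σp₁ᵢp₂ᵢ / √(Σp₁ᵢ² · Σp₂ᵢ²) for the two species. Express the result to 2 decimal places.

Convert percentages to proportions (divide by 100).
Σ p₁ᵢp₂ᵢ = 0.0851 + 0.4026 + 0.0022 = 0.4899
Σp_1ᵢ² = 0.37² + 0.61² + 0.02² = 0.1369 + 0.3721 + 0.0004 = 0.5094
Σp_2ᵢ² = 0.23² + 0.66² + 0.11² = 0.0529 + 0.4356 + 0.0121 = 0.5006
O = 0.4899 / √(0.5094 × 0.5006) = 0.4899 / 0.50498 = 0.9701

0.97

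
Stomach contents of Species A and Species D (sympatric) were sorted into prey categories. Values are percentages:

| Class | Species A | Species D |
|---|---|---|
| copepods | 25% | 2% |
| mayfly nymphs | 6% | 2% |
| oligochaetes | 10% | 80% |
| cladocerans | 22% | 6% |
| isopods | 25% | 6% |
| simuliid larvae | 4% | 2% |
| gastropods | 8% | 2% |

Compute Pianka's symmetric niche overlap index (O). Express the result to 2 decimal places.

Convert percentages to proportions (divide by 100).
Σ p₁ᵢp₂ᵢ = 0.0050 + 0.0012 + 0.0800 + 0.0132 + 0.0150 + 0.0008 + 0.0016 = 0.1168
Σp_1ᵢ² = 0.25² + 0.06² + 0.10² + 0.22² + 0.25² + 0.04² + 0.08² = 0.0625 + 0.0036 + 0.0100 + 0.0484 + 0.0625 + 0.0016 + 0.0064 = 0.1950
Σp_2ᵢ² = 0.02² + 0.02² + 0.80² + 0.06² + 0.06² + 0.02² + 0.02² = 0.0004 + 0.0004 + 0.6400 + 0.0036 + 0.0036 + 0.0004 + 0.0004 = 0.6488
O = 0.1168 / √(0.1950 × 0.6488) = 0.1168 / 0.35569 = 0.3284

0.33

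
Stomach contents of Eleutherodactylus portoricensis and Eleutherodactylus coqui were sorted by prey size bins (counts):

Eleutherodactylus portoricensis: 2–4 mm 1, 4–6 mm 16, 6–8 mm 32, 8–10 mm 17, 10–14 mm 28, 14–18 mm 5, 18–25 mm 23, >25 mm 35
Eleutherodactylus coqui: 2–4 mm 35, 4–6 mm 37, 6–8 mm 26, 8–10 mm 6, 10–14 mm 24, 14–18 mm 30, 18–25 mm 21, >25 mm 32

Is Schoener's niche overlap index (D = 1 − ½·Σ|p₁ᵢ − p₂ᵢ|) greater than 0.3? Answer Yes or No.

Yes

Proportions for Eleutherodactylus portoricensis (n=157): 1/157=0.0064, 16/157=0.1019, 32/157=0.2038, 17/157=0.1083, 28/157=0.1783, 5/157=0.0318, 23/157=0.1465, 35/157=0.2229
Proportions for Eleutherodactylus coqui (n=211): 35/211=0.1659, 37/211=0.1754, 26/211=0.1232, 6/211=0.0284, 24/211=0.1137, 30/211=0.1422, 21/211=0.0995, 32/211=0.1517
Σ|p₁ᵢ − p₂ᵢ| = 0.1595 + 0.0735 + 0.0806 + 0.0799 + 0.0646 + 0.1104 + 0.0470 + 0.0712 = 0.6867
D = 1 − ½ × 0.6867 = 1 − 0.34335 = 0.65665
D = 0.65665 > 0.3 → Yes.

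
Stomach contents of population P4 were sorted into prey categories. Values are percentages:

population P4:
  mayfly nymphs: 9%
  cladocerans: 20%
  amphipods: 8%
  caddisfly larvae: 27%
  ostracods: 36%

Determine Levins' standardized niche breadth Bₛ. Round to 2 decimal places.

0.72

Convert percentages to proportions (divide by 100).
Σpᵢ² = 0.09² + 0.20² + 0.08² + 0.27² + 0.36² = 0.0081 + 0.0400 + 0.0064 + 0.0729 + 0.1296 = 0.2570
B = 1 / 0.2570 = 3.8911
Bₛ = (B − 1)/(n − 1) = (3.8911 − 1)/(5 − 1) = 2.8911/4 = 0.7228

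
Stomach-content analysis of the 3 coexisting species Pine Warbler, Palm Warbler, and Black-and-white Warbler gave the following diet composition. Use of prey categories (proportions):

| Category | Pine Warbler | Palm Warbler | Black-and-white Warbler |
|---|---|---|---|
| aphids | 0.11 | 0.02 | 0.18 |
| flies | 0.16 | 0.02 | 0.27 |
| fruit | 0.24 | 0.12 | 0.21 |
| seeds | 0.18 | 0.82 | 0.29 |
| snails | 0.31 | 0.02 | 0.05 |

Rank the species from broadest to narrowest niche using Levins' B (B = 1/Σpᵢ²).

Pine Warbler > Black-and-white Warbler > Palm Warbler

Σp_Pineᵢ² = 0.11² + 0.16² + 0.24² + 0.18² + 0.31² = 0.0121 + 0.0256 + 0.0576 + 0.0324 + 0.0961 = 0.2238
B_Pine = 1 / 0.2238 = 4.4683
Σp_Palmᵢ² = 0.02² + 0.02² + 0.12² + 0.82² + 0.02² = 0.0004 + 0.0004 + 0.0144 + 0.6724 + 0.0004 = 0.6880
B_Palm = 1 / 0.6880 = 1.4535
Σp_Blacᵢ² = 0.18² + 0.27² + 0.21² + 0.29² + 0.05² = 0.0324 + 0.0729 + 0.0441 + 0.0841 + 0.0025 = 0.2360
B_Blac = 1 / 0.2360 = 4.2373
Ranking by B (broadest → narrowest): Pine Warbler (4.47) > Black-and-white Warbler (4.24) > Palm Warbler (1.45)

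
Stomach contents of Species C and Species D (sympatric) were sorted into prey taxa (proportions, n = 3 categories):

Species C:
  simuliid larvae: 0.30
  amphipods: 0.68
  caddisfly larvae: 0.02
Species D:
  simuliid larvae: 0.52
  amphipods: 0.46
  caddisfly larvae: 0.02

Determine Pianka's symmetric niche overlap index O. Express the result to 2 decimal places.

Σ p₁ᵢp₂ᵢ = 0.1560 + 0.3128 + 0.0004 = 0.4692
Σp_1ᵢ² = 0.30² + 0.68² + 0.02² = 0.0900 + 0.4624 + 0.0004 = 0.5528
Σp_2ᵢ² = 0.52² + 0.46² + 0.02² = 0.2704 + 0.2116 + 0.0004 = 0.4824
O = 0.4692 / √(0.5528 × 0.4824) = 0.4692 / 0.51640 = 0.9086

0.91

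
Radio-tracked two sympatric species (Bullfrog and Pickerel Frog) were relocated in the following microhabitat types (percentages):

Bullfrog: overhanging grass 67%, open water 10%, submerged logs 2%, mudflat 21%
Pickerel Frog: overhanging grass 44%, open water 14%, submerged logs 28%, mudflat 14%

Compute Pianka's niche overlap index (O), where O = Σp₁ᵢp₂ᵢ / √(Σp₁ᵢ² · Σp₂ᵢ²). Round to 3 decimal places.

0.869

Convert percentages to proportions (divide by 100).
Σ p₁ᵢp₂ᵢ = 0.2948 + 0.0140 + 0.0056 + 0.0294 = 0.3438
Σp_1ᵢ² = 0.67² + 0.10² + 0.02² + 0.21² = 0.4489 + 0.0100 + 0.0004 + 0.0441 = 0.5034
Σp_2ᵢ² = 0.44² + 0.14² + 0.28² + 0.14² = 0.1936 + 0.0196 + 0.0784 + 0.0196 = 0.3112
O = 0.3438 / √(0.5034 × 0.3112) = 0.3438 / 0.395801 = 0.86862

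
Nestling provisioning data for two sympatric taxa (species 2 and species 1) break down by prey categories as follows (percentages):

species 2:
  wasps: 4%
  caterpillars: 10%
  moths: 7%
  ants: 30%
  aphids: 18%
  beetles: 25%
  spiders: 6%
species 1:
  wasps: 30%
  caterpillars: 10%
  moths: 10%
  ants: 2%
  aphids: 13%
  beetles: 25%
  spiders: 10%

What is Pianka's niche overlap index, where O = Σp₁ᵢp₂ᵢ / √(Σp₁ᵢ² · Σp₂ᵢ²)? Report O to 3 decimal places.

0.627

Convert percentages to proportions (divide by 100).
Σ p₁ᵢp₂ᵢ = 0.0120 + 0.0100 + 0.0070 + 0.0060 + 0.0234 + 0.0625 + 0.0060 = 0.1269
Σp_1ᵢ² = 0.04² + 0.10² + 0.07² + 0.30² + 0.18² + 0.25² + 0.06² = 0.0016 + 0.0100 + 0.0049 + 0.0900 + 0.0324 + 0.0625 + 0.0036 = 0.2050
Σp_2ᵢ² = 0.30² + 0.10² + 0.10² + 0.02² + 0.13² + 0.25² + 0.10² = 0.0900 + 0.0100 + 0.0100 + 0.0004 + 0.0169 + 0.0625 + 0.0100 = 0.1998
O = 0.1269 / √(0.2050 × 0.1998) = 0.1269 / 0.202383 = 0.62703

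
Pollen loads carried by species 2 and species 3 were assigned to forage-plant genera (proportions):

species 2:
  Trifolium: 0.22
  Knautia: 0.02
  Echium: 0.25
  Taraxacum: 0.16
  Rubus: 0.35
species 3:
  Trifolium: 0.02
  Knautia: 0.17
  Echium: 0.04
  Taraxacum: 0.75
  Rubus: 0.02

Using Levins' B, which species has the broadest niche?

species 2

Σp_2ᵢ² = 0.22² + 0.02² + 0.25² + 0.16² + 0.35² = 0.0484 + 0.0004 + 0.0625 + 0.0256 + 0.1225 = 0.2594
B_2 = 1 / 0.2594 = 3.8551
Σp_3ᵢ² = 0.02² + 0.17² + 0.04² + 0.75² + 0.02² = 0.0004 + 0.0289 + 0.0016 + 0.5625 + 0.0004 = 0.5938
B_3 = 1 / 0.5938 = 1.6841
Highest B → broadest niche (most generalist): species 2 (B = 3.86).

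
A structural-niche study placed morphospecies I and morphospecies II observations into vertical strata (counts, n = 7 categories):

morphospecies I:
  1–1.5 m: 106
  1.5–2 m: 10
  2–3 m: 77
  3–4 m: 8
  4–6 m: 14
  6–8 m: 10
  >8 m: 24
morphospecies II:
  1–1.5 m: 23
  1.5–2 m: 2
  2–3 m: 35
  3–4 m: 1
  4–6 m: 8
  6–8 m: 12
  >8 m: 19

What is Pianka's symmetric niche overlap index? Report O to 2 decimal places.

0.90

Proportions for morphospecies I (n=249): 106/249=0.4257, 10/249=0.0402, 77/249=0.3092, 8/249=0.0321, 14/249=0.0562, 10/249=0.0402, 24/249=0.0964
Proportions for morphospecies II (n=100): 23/100=0.2300, 2/100=0.0200, 35/100=0.3500, 1/100=0.0100, 8/100=0.0800, 12/100=0.1200, 19/100=0.1900
Σ p₁ᵢp₂ᵢ = 0.097911 + 0.000804 + 0.108220 + 0.000321 + 0.004496 + 0.004824 + 0.018316 = 0.234892
Σp_1ᵢ² = 0.4257² + 0.0402² + 0.3092² + 0.0321² + 0.0562² + 0.0402² + 0.0964² = 0.181220 + 0.001616 + 0.095605 + 0.001030 + 0.003158 + 0.001616 + 0.009293 = 0.293538
Σp_2ᵢ² = 0.2300² + 0.0200² + 0.3500² + 0.0100² + 0.0800² + 0.1200² + 0.1900² = 0.052900 + 0.000400 + 0.122500 + 0.000100 + 0.006400 + 0.014400 + 0.036100 = 0.232800
O = 0.234892 / √(0.293538 × 0.232800) = 0.234892 / 0.2614109 = 0.8986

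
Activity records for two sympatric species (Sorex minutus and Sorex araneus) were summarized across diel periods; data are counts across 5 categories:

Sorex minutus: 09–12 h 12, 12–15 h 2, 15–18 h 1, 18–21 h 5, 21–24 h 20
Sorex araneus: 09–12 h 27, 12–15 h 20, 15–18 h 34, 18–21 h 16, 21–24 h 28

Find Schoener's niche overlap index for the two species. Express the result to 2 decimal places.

Proportions for Sorex minutus (n=40): 12/40=0.3000, 2/40=0.0500, 1/40=0.0250, 5/40=0.1250, 20/40=0.5000
Proportions for Sorex araneus (n=125): 27/125=0.2160, 20/125=0.1600, 34/125=0.2720, 16/125=0.1280, 28/125=0.2240
Σ|p₁ᵢ − p₂ᵢ| = 0.0840 + 0.1100 + 0.2470 + 0.0030 + 0.2760 = 0.7200
D = 1 − ½ × 0.7200 = 1 − 0.36000 = 0.64000

0.64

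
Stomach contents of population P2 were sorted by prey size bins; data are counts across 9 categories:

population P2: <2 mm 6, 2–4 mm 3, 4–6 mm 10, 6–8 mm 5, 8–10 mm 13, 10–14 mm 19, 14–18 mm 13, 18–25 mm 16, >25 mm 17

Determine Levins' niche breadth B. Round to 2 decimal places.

Proportions for population P2 (n=102): 6/102=0.0588, 3/102=0.0294, 10/102=0.0980, 5/102=0.0490, 13/102=0.1275, 19/102=0.1863, 13/102=0.1275, 16/102=0.1569, 17/102=0.1667
Σpᵢ² = 0.0588² + 0.0294² + 0.0980² + 0.0490² + 0.1275² + 0.1863² + 0.1275² + 0.1569² + 0.1667² = 0.003457 + 0.000864 + 0.009604 + 0.002401 + 0.016256 + 0.034708 + 0.016256 + 0.024618 + 0.027789 = 0.135953
B = 1 / 0.135953 = 7.3555

7.36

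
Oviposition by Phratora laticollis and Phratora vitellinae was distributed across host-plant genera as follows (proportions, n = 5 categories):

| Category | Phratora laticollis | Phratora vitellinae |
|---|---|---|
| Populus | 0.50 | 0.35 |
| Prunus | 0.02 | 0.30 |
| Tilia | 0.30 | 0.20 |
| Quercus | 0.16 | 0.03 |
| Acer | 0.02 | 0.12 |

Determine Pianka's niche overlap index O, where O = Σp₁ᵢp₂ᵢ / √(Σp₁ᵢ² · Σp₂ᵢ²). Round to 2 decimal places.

Σ p₁ᵢp₂ᵢ = 0.1750 + 0.0060 + 0.0600 + 0.0048 + 0.0024 = 0.2482
Σp_1ᵢ² = 0.50² + 0.02² + 0.30² + 0.16² + 0.02² = 0.2500 + 0.0004 + 0.0900 + 0.0256 + 0.0004 = 0.3664
Σp_2ᵢ² = 0.35² + 0.30² + 0.20² + 0.03² + 0.12² = 0.1225 + 0.0900 + 0.0400 + 0.0009 + 0.0144 = 0.2678
O = 0.2482 / √(0.3664 × 0.2678) = 0.2482 / 0.31324 = 0.7924

0.79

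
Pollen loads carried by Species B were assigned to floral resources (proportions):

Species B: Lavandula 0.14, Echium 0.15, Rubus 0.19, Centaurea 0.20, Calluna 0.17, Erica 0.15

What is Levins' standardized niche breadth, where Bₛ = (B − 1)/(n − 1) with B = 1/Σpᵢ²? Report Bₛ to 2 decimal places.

Σpᵢ² = 0.14² + 0.15² + 0.19² + 0.20² + 0.17² + 0.15² = 0.0196 + 0.0225 + 0.0361 + 0.0400 + 0.0289 + 0.0225 = 0.1696
B = 1 / 0.1696 = 5.8962
Bₛ = (B − 1)/(n − 1) = (5.8962 − 1)/(6 − 1) = 4.8962/5 = 0.9792

0.98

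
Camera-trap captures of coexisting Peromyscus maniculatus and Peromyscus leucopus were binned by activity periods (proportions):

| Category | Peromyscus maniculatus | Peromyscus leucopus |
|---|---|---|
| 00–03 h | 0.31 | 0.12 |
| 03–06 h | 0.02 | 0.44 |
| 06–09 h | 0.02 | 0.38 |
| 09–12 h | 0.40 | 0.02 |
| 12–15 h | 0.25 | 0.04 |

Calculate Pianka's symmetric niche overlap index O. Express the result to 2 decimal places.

0.21

Σ p₁ᵢp₂ᵢ = 0.0372 + 0.0088 + 0.0076 + 0.0080 + 0.0100 = 0.0716
Σp_1ᵢ² = 0.31² + 0.02² + 0.02² + 0.40² + 0.25² = 0.0961 + 0.0004 + 0.0004 + 0.1600 + 0.0625 = 0.3194
Σp_2ᵢ² = 0.12² + 0.44² + 0.38² + 0.02² + 0.04² = 0.0144 + 0.1936 + 0.1444 + 0.0004 + 0.0016 = 0.3544
O = 0.0716 / √(0.3194 × 0.3544) = 0.0716 / 0.33645 = 0.2128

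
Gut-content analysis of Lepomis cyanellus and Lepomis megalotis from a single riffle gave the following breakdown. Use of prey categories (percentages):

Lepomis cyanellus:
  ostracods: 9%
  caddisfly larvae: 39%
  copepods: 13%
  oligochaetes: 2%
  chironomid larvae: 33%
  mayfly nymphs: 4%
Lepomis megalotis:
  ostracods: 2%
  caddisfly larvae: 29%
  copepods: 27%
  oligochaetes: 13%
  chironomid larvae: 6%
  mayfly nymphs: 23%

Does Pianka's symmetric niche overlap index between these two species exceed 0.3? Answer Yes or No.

Yes

Convert percentages to proportions (divide by 100).
Σ p₁ᵢp₂ᵢ = 0.0018 + 0.1131 + 0.0351 + 0.0026 + 0.0198 + 0.0092 = 0.1816
Σp_1ᵢ² = 0.09² + 0.39² + 0.13² + 0.02² + 0.33² + 0.04² = 0.0081 + 0.1521 + 0.0169 + 0.0004 + 0.1089 + 0.0016 = 0.2880
Σp_2ᵢ² = 0.02² + 0.29² + 0.27² + 0.13² + 0.06² + 0.23² = 0.0004 + 0.0841 + 0.0729 + 0.0169 + 0.0036 + 0.0529 = 0.2308
O = 0.1816 / √(0.2880 × 0.2308) = 0.1816 / 0.25782 = 0.7044
O = 0.7044 > 0.3 → Yes.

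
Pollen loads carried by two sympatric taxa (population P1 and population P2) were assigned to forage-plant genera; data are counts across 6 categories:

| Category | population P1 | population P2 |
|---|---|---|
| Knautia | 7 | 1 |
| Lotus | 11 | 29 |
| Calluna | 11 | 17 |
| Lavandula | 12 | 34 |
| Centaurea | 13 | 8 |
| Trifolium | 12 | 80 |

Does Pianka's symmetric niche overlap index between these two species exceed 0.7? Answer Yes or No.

Yes

Proportions for population P1 (n=66): 7/66=0.1061, 11/66=0.1667, 11/66=0.1667, 12/66=0.1818, 13/66=0.1970, 12/66=0.1818
Proportions for population P2 (n=169): 1/169=0.0059, 29/169=0.1716, 17/169=0.1006, 34/169=0.2012, 8/169=0.0473, 80/169=0.4734
Σ p₁ᵢp₂ᵢ = 0.000626 + 0.028606 + 0.016770 + 0.036578 + 0.009318 + 0.086064 = 0.177962
Σp_1ᵢ² = 0.1061² + 0.1667² + 0.1667² + 0.1818² + 0.1970² + 0.1818² = 0.011257 + 0.027789 + 0.027789 + 0.033051 + 0.038809 + 0.033051 = 0.171746
Σp_2ᵢ² = 0.0059² + 0.1716² + 0.1006² + 0.2012² + 0.0473² + 0.4734² = 0.000035 + 0.029447 + 0.010120 + 0.040481 + 0.002237 + 0.224108 = 0.306428
O = 0.177962 / √(0.171746 × 0.306428) = 0.177962 / 0.2294075 = 0.7757
O = 0.7757 > 0.7 → Yes.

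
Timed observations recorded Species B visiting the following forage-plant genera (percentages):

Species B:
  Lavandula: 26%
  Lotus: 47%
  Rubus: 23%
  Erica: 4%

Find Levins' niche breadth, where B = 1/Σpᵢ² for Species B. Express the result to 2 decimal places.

Convert percentages to proportions (divide by 100).
Σpᵢ² = 0.26² + 0.47² + 0.23² + 0.04² = 0.0676 + 0.2209 + 0.0529 + 0.0016 = 0.3430
B = 1 / 0.3430 = 2.9155

2.92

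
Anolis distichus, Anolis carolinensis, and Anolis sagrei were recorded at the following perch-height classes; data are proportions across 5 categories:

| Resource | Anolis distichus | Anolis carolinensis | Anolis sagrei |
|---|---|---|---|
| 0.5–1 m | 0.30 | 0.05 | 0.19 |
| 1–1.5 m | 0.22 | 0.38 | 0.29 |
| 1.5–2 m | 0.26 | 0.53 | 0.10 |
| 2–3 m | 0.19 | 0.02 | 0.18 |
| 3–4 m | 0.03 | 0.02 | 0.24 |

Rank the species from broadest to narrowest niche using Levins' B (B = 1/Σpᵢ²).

Anolis sagrei > Anolis distichus > Anolis carolinensis

Σp_distᵢ² = 0.30² + 0.22² + 0.26² + 0.19² + 0.03² = 0.0900 + 0.0484 + 0.0676 + 0.0361 + 0.0009 = 0.2430
B_dist = 1 / 0.2430 = 4.1152
Σp_caroᵢ² = 0.05² + 0.38² + 0.53² + 0.02² + 0.02² = 0.0025 + 0.1444 + 0.2809 + 0.0004 + 0.0004 = 0.4286
B_caro = 1 / 0.4286 = 2.3332
Σp_sagrᵢ² = 0.19² + 0.29² + 0.10² + 0.18² + 0.24² = 0.0361 + 0.0841 + 0.0100 + 0.0324 + 0.0576 = 0.2202
B_sagr = 1 / 0.2202 = 4.5413
Ranking by B (broadest → narrowest): Anolis sagrei (4.54) > Anolis distichus (4.12) > Anolis carolinensis (2.33)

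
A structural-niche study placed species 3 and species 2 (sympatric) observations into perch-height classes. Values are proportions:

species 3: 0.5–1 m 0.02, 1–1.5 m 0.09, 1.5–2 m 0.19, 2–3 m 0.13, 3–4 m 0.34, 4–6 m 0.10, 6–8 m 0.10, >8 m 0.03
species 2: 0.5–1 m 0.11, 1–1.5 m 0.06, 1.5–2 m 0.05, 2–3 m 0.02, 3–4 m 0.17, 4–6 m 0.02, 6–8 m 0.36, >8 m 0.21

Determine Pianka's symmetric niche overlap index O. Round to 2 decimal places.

0.58

Σ p₁ᵢp₂ᵢ = 0.0022 + 0.0054 + 0.0095 + 0.0026 + 0.0578 + 0.0020 + 0.0360 + 0.0063 = 0.1218
Σp_1ᵢ² = 0.02² + 0.09² + 0.19² + 0.13² + 0.34² + 0.10² + 0.10² + 0.03² = 0.0004 + 0.0081 + 0.0361 + 0.0169 + 0.1156 + 0.0100 + 0.0100 + 0.0009 = 0.1980
Σp_2ᵢ² = 0.11² + 0.06² + 0.05² + 0.02² + 0.17² + 0.02² + 0.36² + 0.21² = 0.0121 + 0.0036 + 0.0025 + 0.0004 + 0.0289 + 0.0004 + 0.1296 + 0.0441 = 0.2216
O = 0.1218 / √(0.1980 × 0.2216) = 0.1218 / 0.20947 = 0.5815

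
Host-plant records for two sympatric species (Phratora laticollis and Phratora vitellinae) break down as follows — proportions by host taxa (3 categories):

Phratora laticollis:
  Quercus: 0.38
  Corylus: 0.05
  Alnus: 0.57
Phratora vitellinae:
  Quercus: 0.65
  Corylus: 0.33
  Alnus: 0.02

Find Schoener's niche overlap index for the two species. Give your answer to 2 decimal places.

0.45

Σ|p₁ᵢ − p₂ᵢ| = 0.27 + 0.28 + 0.55 = 1.10
D = 1 − ½ × 1.10 = 1 − 0.550 = 0.4500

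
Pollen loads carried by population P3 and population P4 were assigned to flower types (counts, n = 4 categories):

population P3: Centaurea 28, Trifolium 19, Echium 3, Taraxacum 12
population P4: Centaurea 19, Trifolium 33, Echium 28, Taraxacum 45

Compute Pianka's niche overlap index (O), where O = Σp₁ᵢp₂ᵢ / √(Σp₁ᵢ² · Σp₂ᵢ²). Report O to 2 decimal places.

0.76

Proportions for population P3 (n=62): 28/62=0.4516, 19/62=0.3065, 3/62=0.0484, 12/62=0.1935
Proportions for population P4 (n=125): 19/125=0.1520, 33/125=0.2640, 28/125=0.2240, 45/125=0.3600
Σ p₁ᵢp₂ᵢ = 0.068643 + 0.080916 + 0.010842 + 0.069660 = 0.230061
Σp_1ᵢ² = 0.4516² + 0.3065² + 0.0484² + 0.1935² = 0.203943 + 0.093942 + 0.002343 + 0.037442 = 0.337670
Σp_2ᵢ² = 0.1520² + 0.2640² + 0.2240² + 0.3600² = 0.023104 + 0.069696 + 0.050176 + 0.129600 = 0.272576
O = 0.230061 / √(0.337670 × 0.272576) = 0.230061 / 0.3033822 = 0.7583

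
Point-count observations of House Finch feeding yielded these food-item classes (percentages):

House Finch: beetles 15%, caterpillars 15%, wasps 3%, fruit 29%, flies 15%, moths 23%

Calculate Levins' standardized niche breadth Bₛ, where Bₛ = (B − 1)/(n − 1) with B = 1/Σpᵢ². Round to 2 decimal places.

0.77

Convert percentages to proportions (divide by 100).
Σpᵢ² = 0.15² + 0.15² + 0.03² + 0.29² + 0.15² + 0.23² = 0.0225 + 0.0225 + 0.0009 + 0.0841 + 0.0225 + 0.0529 = 0.2054
B = 1 / 0.2054 = 4.8685
Bₛ = (B − 1)/(n − 1) = (4.8685 − 1)/(6 − 1) = 3.8685/5 = 0.7737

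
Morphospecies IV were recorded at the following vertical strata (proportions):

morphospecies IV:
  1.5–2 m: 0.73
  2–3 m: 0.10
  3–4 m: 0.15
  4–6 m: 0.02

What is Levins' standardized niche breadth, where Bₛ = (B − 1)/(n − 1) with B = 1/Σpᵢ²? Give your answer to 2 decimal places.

Σpᵢ² = 0.73² + 0.10² + 0.15² + 0.02² = 0.5329 + 0.0100 + 0.0225 + 0.0004 = 0.5658
B = 1 / 0.5658 = 1.7674
Bₛ = (B − 1)/(n − 1) = (1.7674 − 1)/(4 − 1) = 0.7674/3 = 0.2558

0.26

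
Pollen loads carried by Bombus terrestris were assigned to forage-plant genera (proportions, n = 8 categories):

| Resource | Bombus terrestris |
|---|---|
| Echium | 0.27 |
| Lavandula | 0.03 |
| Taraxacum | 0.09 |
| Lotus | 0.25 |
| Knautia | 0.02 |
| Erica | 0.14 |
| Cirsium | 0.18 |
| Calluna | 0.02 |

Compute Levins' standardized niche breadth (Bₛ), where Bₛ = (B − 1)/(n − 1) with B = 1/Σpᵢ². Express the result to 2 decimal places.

0.58

Σpᵢ² = 0.27² + 0.03² + 0.09² + 0.25² + 0.02² + 0.14² + 0.18² + 0.02² = 0.0729 + 0.0009 + 0.0081 + 0.0625 + 0.0004 + 0.0196 + 0.0324 + 0.0004 = 0.1972
B = 1 / 0.1972 = 5.0710
Bₛ = (B − 1)/(n − 1) = (5.0710 − 1)/(8 − 1) = 4.0710/7 = 0.5816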